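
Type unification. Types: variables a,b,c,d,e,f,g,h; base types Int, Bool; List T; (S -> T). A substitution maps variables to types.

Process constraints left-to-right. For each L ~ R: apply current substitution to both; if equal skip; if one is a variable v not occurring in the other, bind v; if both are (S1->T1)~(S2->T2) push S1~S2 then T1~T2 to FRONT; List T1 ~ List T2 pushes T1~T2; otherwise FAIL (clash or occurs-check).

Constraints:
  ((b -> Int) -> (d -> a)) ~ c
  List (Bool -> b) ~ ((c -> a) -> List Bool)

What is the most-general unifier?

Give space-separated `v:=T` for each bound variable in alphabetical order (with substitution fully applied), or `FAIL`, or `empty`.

Answer: FAIL

Derivation:
step 1: unify ((b -> Int) -> (d -> a)) ~ c  [subst: {-} | 1 pending]
  bind c := ((b -> Int) -> (d -> a))
step 2: unify List (Bool -> b) ~ ((((b -> Int) -> (d -> a)) -> a) -> List Bool)  [subst: {c:=((b -> Int) -> (d -> a))} | 0 pending]
  clash: List (Bool -> b) vs ((((b -> Int) -> (d -> a)) -> a) -> List Bool)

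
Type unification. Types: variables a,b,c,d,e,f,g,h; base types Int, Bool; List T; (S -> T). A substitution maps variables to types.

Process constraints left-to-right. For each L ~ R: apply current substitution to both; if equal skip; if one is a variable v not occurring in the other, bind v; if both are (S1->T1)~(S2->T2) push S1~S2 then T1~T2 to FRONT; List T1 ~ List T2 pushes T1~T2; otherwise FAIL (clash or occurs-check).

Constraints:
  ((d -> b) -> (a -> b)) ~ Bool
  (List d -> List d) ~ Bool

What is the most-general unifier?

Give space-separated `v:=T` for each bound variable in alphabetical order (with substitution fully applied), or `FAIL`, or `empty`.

step 1: unify ((d -> b) -> (a -> b)) ~ Bool  [subst: {-} | 1 pending]
  clash: ((d -> b) -> (a -> b)) vs Bool

Answer: FAIL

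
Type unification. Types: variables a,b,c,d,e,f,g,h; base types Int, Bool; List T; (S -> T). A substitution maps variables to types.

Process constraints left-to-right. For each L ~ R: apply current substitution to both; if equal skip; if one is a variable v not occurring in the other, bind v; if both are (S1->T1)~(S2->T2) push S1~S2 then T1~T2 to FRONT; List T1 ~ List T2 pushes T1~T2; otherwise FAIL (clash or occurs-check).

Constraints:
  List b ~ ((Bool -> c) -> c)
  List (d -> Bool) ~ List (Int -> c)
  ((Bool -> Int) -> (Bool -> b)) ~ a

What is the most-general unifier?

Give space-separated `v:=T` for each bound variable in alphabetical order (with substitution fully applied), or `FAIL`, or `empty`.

Answer: FAIL

Derivation:
step 1: unify List b ~ ((Bool -> c) -> c)  [subst: {-} | 2 pending]
  clash: List b vs ((Bool -> c) -> c)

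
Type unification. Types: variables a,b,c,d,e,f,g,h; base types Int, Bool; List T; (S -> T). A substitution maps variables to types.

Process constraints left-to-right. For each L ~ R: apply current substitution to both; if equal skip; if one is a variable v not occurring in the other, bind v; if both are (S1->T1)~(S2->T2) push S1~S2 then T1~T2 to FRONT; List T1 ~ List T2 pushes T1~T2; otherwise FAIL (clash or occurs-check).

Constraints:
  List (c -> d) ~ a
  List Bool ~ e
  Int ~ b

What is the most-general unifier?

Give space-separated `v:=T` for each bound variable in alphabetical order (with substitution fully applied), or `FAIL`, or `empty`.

step 1: unify List (c -> d) ~ a  [subst: {-} | 2 pending]
  bind a := List (c -> d)
step 2: unify List Bool ~ e  [subst: {a:=List (c -> d)} | 1 pending]
  bind e := List Bool
step 3: unify Int ~ b  [subst: {a:=List (c -> d), e:=List Bool} | 0 pending]
  bind b := Int

Answer: a:=List (c -> d) b:=Int e:=List Bool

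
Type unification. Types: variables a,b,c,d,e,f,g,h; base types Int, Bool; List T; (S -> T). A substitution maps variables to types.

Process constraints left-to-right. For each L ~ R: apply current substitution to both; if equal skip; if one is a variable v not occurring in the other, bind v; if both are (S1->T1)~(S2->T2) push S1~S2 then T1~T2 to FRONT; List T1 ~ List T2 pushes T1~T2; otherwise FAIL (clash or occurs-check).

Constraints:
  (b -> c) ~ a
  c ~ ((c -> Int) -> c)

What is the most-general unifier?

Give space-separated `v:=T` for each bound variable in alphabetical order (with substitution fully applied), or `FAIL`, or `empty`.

step 1: unify (b -> c) ~ a  [subst: {-} | 1 pending]
  bind a := (b -> c)
step 2: unify c ~ ((c -> Int) -> c)  [subst: {a:=(b -> c)} | 0 pending]
  occurs-check fail: c in ((c -> Int) -> c)

Answer: FAIL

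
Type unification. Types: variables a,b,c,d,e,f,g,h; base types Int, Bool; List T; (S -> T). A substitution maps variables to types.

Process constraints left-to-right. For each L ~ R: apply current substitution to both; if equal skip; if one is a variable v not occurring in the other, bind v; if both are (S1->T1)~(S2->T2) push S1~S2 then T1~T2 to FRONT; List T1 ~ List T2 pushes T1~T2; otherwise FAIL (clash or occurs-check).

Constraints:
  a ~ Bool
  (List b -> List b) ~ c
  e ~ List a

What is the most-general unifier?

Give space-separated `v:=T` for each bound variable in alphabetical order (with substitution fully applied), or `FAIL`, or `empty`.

step 1: unify a ~ Bool  [subst: {-} | 2 pending]
  bind a := Bool
step 2: unify (List b -> List b) ~ c  [subst: {a:=Bool} | 1 pending]
  bind c := (List b -> List b)
step 3: unify e ~ List Bool  [subst: {a:=Bool, c:=(List b -> List b)} | 0 pending]
  bind e := List Bool

Answer: a:=Bool c:=(List b -> List b) e:=List Bool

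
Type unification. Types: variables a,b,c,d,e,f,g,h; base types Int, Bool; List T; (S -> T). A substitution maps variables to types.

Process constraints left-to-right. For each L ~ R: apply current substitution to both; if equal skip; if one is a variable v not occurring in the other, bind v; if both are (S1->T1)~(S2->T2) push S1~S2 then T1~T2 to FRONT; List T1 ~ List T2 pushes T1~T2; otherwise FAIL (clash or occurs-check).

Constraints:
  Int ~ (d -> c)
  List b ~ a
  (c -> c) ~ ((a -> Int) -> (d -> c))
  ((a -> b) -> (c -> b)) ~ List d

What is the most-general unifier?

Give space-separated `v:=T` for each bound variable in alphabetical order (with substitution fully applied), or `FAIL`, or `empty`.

Answer: FAIL

Derivation:
step 1: unify Int ~ (d -> c)  [subst: {-} | 3 pending]
  clash: Int vs (d -> c)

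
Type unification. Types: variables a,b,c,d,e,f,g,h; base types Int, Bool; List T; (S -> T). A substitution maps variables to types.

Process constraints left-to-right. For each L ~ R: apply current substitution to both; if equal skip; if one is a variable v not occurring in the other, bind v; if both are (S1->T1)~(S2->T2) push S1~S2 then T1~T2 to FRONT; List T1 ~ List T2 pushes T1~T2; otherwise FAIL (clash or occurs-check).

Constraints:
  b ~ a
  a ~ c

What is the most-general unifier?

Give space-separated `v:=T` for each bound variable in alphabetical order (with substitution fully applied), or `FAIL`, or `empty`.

step 1: unify b ~ a  [subst: {-} | 1 pending]
  bind b := a
step 2: unify a ~ c  [subst: {b:=a} | 0 pending]
  bind a := c

Answer: a:=c b:=c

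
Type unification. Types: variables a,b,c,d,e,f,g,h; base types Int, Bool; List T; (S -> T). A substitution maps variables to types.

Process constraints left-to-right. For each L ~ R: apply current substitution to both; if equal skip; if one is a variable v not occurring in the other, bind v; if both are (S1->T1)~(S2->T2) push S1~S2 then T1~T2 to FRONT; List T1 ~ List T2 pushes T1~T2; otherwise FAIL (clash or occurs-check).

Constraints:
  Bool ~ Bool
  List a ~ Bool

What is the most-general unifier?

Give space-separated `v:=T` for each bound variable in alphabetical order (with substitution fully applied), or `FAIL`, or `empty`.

step 1: unify Bool ~ Bool  [subst: {-} | 1 pending]
  -> identical, skip
step 2: unify List a ~ Bool  [subst: {-} | 0 pending]
  clash: List a vs Bool

Answer: FAIL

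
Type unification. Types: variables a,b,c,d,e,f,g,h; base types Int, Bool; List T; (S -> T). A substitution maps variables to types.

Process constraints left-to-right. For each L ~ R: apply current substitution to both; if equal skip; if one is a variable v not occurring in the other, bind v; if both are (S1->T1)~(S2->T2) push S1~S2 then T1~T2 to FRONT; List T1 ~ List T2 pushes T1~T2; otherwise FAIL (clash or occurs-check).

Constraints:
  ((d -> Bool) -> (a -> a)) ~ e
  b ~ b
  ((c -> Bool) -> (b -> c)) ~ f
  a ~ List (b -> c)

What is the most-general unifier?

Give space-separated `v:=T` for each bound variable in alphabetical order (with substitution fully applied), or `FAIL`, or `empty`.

step 1: unify ((d -> Bool) -> (a -> a)) ~ e  [subst: {-} | 3 pending]
  bind e := ((d -> Bool) -> (a -> a))
step 2: unify b ~ b  [subst: {e:=((d -> Bool) -> (a -> a))} | 2 pending]
  -> identical, skip
step 3: unify ((c -> Bool) -> (b -> c)) ~ f  [subst: {e:=((d -> Bool) -> (a -> a))} | 1 pending]
  bind f := ((c -> Bool) -> (b -> c))
step 4: unify a ~ List (b -> c)  [subst: {e:=((d -> Bool) -> (a -> a)), f:=((c -> Bool) -> (b -> c))} | 0 pending]
  bind a := List (b -> c)

Answer: a:=List (b -> c) e:=((d -> Bool) -> (List (b -> c) -> List (b -> c))) f:=((c -> Bool) -> (b -> c))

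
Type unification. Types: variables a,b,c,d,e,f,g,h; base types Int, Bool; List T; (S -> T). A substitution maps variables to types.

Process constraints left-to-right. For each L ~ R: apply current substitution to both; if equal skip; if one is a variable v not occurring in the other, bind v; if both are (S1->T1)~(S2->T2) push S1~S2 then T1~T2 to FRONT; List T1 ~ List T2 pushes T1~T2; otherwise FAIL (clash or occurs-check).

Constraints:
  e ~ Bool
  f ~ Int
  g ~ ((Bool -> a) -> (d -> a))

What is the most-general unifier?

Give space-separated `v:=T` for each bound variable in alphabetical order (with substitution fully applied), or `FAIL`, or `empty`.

step 1: unify e ~ Bool  [subst: {-} | 2 pending]
  bind e := Bool
step 2: unify f ~ Int  [subst: {e:=Bool} | 1 pending]
  bind f := Int
step 3: unify g ~ ((Bool -> a) -> (d -> a))  [subst: {e:=Bool, f:=Int} | 0 pending]
  bind g := ((Bool -> a) -> (d -> a))

Answer: e:=Bool f:=Int g:=((Bool -> a) -> (d -> a))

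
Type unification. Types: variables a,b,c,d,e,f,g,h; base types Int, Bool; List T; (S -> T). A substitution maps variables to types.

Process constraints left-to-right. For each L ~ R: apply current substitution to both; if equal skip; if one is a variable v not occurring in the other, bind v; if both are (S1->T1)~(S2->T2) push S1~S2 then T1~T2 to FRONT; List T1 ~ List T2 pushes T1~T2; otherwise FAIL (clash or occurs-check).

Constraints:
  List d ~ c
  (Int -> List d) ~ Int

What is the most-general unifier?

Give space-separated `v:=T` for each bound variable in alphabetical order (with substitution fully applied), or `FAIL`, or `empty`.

step 1: unify List d ~ c  [subst: {-} | 1 pending]
  bind c := List d
step 2: unify (Int -> List d) ~ Int  [subst: {c:=List d} | 0 pending]
  clash: (Int -> List d) vs Int

Answer: FAIL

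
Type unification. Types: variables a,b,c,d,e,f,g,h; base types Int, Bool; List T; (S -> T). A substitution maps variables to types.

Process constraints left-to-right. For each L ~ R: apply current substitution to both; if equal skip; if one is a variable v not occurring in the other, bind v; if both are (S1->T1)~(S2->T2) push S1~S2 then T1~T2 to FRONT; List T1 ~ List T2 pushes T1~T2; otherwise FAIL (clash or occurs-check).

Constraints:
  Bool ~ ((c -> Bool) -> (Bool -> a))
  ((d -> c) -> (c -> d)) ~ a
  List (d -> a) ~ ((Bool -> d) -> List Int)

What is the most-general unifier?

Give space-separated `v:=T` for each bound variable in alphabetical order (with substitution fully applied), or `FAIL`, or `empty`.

step 1: unify Bool ~ ((c -> Bool) -> (Bool -> a))  [subst: {-} | 2 pending]
  clash: Bool vs ((c -> Bool) -> (Bool -> a))

Answer: FAIL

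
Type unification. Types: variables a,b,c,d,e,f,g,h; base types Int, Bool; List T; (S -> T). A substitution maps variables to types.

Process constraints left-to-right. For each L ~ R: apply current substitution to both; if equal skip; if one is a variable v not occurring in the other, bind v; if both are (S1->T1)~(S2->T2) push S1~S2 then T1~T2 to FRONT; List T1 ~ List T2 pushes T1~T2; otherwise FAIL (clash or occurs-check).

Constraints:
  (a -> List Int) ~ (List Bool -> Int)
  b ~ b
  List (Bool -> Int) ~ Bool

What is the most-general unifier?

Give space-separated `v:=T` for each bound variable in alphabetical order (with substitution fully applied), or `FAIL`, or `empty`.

step 1: unify (a -> List Int) ~ (List Bool -> Int)  [subst: {-} | 2 pending]
  -> decompose arrow: push a~List Bool, List Int~Int
step 2: unify a ~ List Bool  [subst: {-} | 3 pending]
  bind a := List Bool
step 3: unify List Int ~ Int  [subst: {a:=List Bool} | 2 pending]
  clash: List Int vs Int

Answer: FAIL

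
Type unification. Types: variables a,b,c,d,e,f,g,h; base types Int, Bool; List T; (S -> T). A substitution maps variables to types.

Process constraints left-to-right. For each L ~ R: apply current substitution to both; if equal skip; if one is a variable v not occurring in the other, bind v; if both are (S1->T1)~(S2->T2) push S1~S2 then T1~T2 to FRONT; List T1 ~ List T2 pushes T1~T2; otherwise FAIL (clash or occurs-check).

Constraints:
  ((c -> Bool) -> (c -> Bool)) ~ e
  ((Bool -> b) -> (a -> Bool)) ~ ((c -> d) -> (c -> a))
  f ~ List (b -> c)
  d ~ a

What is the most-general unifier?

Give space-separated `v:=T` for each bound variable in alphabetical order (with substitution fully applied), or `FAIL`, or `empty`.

step 1: unify ((c -> Bool) -> (c -> Bool)) ~ e  [subst: {-} | 3 pending]
  bind e := ((c -> Bool) -> (c -> Bool))
step 2: unify ((Bool -> b) -> (a -> Bool)) ~ ((c -> d) -> (c -> a))  [subst: {e:=((c -> Bool) -> (c -> Bool))} | 2 pending]
  -> decompose arrow: push (Bool -> b)~(c -> d), (a -> Bool)~(c -> a)
step 3: unify (Bool -> b) ~ (c -> d)  [subst: {e:=((c -> Bool) -> (c -> Bool))} | 3 pending]
  -> decompose arrow: push Bool~c, b~d
step 4: unify Bool ~ c  [subst: {e:=((c -> Bool) -> (c -> Bool))} | 4 pending]
  bind c := Bool
step 5: unify b ~ d  [subst: {e:=((c -> Bool) -> (c -> Bool)), c:=Bool} | 3 pending]
  bind b := d
step 6: unify (a -> Bool) ~ (Bool -> a)  [subst: {e:=((c -> Bool) -> (c -> Bool)), c:=Bool, b:=d} | 2 pending]
  -> decompose arrow: push a~Bool, Bool~a
step 7: unify a ~ Bool  [subst: {e:=((c -> Bool) -> (c -> Bool)), c:=Bool, b:=d} | 3 pending]
  bind a := Bool
step 8: unify Bool ~ Bool  [subst: {e:=((c -> Bool) -> (c -> Bool)), c:=Bool, b:=d, a:=Bool} | 2 pending]
  -> identical, skip
step 9: unify f ~ List (d -> Bool)  [subst: {e:=((c -> Bool) -> (c -> Bool)), c:=Bool, b:=d, a:=Bool} | 1 pending]
  bind f := List (d -> Bool)
step 10: unify d ~ Bool  [subst: {e:=((c -> Bool) -> (c -> Bool)), c:=Bool, b:=d, a:=Bool, f:=List (d -> Bool)} | 0 pending]
  bind d := Bool

Answer: a:=Bool b:=Bool c:=Bool d:=Bool e:=((Bool -> Bool) -> (Bool -> Bool)) f:=List (Bool -> Bool)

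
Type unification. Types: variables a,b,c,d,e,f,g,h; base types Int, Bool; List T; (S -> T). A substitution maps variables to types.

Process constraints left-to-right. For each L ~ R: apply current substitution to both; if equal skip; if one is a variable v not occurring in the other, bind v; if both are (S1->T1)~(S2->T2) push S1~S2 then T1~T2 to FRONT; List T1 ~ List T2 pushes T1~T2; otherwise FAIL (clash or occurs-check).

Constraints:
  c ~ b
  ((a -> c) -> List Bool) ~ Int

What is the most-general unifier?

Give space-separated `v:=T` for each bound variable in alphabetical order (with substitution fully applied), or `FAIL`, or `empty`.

Answer: FAIL

Derivation:
step 1: unify c ~ b  [subst: {-} | 1 pending]
  bind c := b
step 2: unify ((a -> b) -> List Bool) ~ Int  [subst: {c:=b} | 0 pending]
  clash: ((a -> b) -> List Bool) vs Int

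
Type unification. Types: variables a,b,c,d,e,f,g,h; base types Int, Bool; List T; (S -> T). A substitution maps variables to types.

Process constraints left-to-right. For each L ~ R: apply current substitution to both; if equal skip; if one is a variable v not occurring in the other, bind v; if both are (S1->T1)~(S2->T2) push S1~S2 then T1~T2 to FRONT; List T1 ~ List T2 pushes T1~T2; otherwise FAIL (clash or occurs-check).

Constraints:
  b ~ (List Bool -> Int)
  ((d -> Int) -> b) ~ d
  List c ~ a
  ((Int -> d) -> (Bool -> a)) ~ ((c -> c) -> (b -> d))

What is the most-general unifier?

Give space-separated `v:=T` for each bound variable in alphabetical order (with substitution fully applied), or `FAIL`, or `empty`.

Answer: FAIL

Derivation:
step 1: unify b ~ (List Bool -> Int)  [subst: {-} | 3 pending]
  bind b := (List Bool -> Int)
step 2: unify ((d -> Int) -> (List Bool -> Int)) ~ d  [subst: {b:=(List Bool -> Int)} | 2 pending]
  occurs-check fail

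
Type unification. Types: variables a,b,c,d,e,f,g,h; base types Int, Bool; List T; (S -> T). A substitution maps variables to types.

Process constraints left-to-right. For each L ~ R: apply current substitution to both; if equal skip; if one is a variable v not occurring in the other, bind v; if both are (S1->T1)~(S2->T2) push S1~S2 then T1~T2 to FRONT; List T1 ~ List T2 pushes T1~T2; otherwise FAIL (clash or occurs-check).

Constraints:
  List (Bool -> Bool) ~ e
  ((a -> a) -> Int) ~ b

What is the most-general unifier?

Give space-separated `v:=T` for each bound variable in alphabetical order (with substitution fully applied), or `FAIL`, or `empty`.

Answer: b:=((a -> a) -> Int) e:=List (Bool -> Bool)

Derivation:
step 1: unify List (Bool -> Bool) ~ e  [subst: {-} | 1 pending]
  bind e := List (Bool -> Bool)
step 2: unify ((a -> a) -> Int) ~ b  [subst: {e:=List (Bool -> Bool)} | 0 pending]
  bind b := ((a -> a) -> Int)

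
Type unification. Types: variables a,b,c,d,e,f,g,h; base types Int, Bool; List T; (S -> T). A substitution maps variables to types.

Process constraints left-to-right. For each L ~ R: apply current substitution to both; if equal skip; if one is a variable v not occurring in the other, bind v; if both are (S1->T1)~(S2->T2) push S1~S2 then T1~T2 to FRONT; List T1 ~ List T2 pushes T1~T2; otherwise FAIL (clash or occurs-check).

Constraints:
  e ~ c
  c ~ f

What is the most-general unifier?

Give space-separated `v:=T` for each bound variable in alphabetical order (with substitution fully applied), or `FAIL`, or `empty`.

step 1: unify e ~ c  [subst: {-} | 1 pending]
  bind e := c
step 2: unify c ~ f  [subst: {e:=c} | 0 pending]
  bind c := f

Answer: c:=f e:=f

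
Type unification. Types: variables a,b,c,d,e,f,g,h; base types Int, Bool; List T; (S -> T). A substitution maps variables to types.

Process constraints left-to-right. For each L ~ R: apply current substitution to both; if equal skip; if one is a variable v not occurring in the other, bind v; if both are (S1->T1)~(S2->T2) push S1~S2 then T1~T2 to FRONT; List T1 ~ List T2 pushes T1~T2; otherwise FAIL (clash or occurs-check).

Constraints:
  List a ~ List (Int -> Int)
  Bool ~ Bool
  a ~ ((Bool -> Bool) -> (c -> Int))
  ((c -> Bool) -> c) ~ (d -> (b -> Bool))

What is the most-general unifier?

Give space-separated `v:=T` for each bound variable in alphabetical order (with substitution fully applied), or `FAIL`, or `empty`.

step 1: unify List a ~ List (Int -> Int)  [subst: {-} | 3 pending]
  -> decompose List: push a~(Int -> Int)
step 2: unify a ~ (Int -> Int)  [subst: {-} | 3 pending]
  bind a := (Int -> Int)
step 3: unify Bool ~ Bool  [subst: {a:=(Int -> Int)} | 2 pending]
  -> identical, skip
step 4: unify (Int -> Int) ~ ((Bool -> Bool) -> (c -> Int))  [subst: {a:=(Int -> Int)} | 1 pending]
  -> decompose arrow: push Int~(Bool -> Bool), Int~(c -> Int)
step 5: unify Int ~ (Bool -> Bool)  [subst: {a:=(Int -> Int)} | 2 pending]
  clash: Int vs (Bool -> Bool)

Answer: FAIL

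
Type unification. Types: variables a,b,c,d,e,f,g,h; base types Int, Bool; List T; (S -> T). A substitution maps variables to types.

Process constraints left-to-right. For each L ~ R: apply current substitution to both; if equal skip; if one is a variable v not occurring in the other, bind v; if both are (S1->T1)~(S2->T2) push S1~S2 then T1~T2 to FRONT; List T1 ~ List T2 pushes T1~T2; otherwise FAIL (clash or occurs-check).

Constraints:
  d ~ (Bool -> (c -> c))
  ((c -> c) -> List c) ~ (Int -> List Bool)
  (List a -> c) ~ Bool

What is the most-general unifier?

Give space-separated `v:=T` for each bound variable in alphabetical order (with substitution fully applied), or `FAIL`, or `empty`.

Answer: FAIL

Derivation:
step 1: unify d ~ (Bool -> (c -> c))  [subst: {-} | 2 pending]
  bind d := (Bool -> (c -> c))
step 2: unify ((c -> c) -> List c) ~ (Int -> List Bool)  [subst: {d:=(Bool -> (c -> c))} | 1 pending]
  -> decompose arrow: push (c -> c)~Int, List c~List Bool
step 3: unify (c -> c) ~ Int  [subst: {d:=(Bool -> (c -> c))} | 2 pending]
  clash: (c -> c) vs Int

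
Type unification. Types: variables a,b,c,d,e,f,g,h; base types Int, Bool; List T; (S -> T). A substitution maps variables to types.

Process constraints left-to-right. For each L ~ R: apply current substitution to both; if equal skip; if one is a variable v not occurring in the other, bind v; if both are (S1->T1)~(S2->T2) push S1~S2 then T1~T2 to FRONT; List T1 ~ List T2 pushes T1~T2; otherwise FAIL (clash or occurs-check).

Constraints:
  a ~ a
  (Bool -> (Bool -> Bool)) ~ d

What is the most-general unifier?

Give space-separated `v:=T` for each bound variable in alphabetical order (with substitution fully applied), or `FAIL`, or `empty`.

Answer: d:=(Bool -> (Bool -> Bool))

Derivation:
step 1: unify a ~ a  [subst: {-} | 1 pending]
  -> identical, skip
step 2: unify (Bool -> (Bool -> Bool)) ~ d  [subst: {-} | 0 pending]
  bind d := (Bool -> (Bool -> Bool))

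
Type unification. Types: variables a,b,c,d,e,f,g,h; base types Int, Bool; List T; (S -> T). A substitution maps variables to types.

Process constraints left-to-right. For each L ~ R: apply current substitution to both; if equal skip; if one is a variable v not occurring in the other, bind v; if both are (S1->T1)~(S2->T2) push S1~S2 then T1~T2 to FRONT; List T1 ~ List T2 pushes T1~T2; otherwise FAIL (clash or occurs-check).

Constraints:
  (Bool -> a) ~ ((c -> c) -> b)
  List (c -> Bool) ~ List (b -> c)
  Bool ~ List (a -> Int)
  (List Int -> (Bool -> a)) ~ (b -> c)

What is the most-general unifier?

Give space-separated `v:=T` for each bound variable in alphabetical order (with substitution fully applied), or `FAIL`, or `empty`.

step 1: unify (Bool -> a) ~ ((c -> c) -> b)  [subst: {-} | 3 pending]
  -> decompose arrow: push Bool~(c -> c), a~b
step 2: unify Bool ~ (c -> c)  [subst: {-} | 4 pending]
  clash: Bool vs (c -> c)

Answer: FAIL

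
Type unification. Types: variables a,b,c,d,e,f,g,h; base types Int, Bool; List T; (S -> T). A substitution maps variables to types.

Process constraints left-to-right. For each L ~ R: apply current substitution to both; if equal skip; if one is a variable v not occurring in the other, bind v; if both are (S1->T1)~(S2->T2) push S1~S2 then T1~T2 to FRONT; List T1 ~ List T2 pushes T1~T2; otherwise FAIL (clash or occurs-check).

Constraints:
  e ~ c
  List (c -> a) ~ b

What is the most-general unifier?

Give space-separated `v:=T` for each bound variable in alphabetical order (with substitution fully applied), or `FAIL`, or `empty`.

step 1: unify e ~ c  [subst: {-} | 1 pending]
  bind e := c
step 2: unify List (c -> a) ~ b  [subst: {e:=c} | 0 pending]
  bind b := List (c -> a)

Answer: b:=List (c -> a) e:=c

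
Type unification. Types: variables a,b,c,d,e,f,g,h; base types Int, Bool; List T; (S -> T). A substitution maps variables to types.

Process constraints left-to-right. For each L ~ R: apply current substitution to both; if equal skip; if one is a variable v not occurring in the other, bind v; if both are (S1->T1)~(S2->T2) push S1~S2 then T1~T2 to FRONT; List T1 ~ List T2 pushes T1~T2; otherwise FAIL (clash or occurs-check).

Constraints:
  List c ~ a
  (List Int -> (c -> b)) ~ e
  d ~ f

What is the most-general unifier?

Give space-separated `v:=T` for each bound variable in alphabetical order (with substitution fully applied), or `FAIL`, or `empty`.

step 1: unify List c ~ a  [subst: {-} | 2 pending]
  bind a := List c
step 2: unify (List Int -> (c -> b)) ~ e  [subst: {a:=List c} | 1 pending]
  bind e := (List Int -> (c -> b))
step 3: unify d ~ f  [subst: {a:=List c, e:=(List Int -> (c -> b))} | 0 pending]
  bind d := f

Answer: a:=List c d:=f e:=(List Int -> (c -> b))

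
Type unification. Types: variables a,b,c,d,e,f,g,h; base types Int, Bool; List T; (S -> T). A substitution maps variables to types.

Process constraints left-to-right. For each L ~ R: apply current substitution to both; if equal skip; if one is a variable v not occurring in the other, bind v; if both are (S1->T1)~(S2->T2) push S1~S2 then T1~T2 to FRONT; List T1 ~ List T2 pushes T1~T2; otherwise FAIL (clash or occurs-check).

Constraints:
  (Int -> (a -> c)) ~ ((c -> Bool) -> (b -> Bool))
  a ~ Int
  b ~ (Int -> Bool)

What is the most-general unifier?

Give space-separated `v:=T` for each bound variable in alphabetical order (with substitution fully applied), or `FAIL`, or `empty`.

Answer: FAIL

Derivation:
step 1: unify (Int -> (a -> c)) ~ ((c -> Bool) -> (b -> Bool))  [subst: {-} | 2 pending]
  -> decompose arrow: push Int~(c -> Bool), (a -> c)~(b -> Bool)
step 2: unify Int ~ (c -> Bool)  [subst: {-} | 3 pending]
  clash: Int vs (c -> Bool)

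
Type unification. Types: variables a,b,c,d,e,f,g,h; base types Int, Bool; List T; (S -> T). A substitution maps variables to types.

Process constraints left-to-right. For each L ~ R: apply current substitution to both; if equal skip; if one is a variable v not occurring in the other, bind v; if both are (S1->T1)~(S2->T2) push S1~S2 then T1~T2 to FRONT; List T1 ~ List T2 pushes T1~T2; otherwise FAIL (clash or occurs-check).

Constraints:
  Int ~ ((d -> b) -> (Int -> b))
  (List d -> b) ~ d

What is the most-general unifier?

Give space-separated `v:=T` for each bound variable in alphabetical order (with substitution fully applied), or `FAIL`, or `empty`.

Answer: FAIL

Derivation:
step 1: unify Int ~ ((d -> b) -> (Int -> b))  [subst: {-} | 1 pending]
  clash: Int vs ((d -> b) -> (Int -> b))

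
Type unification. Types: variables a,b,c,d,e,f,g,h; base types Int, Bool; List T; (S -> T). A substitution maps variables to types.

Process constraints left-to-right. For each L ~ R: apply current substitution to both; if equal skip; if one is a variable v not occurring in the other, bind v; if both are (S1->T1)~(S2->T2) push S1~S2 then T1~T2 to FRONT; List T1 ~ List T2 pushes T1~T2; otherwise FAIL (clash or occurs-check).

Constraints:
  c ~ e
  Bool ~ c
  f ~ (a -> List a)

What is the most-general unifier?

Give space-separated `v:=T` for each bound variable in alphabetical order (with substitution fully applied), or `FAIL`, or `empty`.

Answer: c:=Bool e:=Bool f:=(a -> List a)

Derivation:
step 1: unify c ~ e  [subst: {-} | 2 pending]
  bind c := e
step 2: unify Bool ~ e  [subst: {c:=e} | 1 pending]
  bind e := Bool
step 3: unify f ~ (a -> List a)  [subst: {c:=e, e:=Bool} | 0 pending]
  bind f := (a -> List a)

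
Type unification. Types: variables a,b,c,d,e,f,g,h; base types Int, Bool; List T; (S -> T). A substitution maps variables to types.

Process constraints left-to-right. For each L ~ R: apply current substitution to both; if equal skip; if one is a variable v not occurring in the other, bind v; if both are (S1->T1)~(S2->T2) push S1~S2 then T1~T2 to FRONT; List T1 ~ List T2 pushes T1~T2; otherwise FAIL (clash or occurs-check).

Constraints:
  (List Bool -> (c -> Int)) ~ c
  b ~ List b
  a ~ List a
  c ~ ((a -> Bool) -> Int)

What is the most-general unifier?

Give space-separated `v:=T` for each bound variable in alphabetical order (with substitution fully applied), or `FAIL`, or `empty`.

Answer: FAIL

Derivation:
step 1: unify (List Bool -> (c -> Int)) ~ c  [subst: {-} | 3 pending]
  occurs-check fail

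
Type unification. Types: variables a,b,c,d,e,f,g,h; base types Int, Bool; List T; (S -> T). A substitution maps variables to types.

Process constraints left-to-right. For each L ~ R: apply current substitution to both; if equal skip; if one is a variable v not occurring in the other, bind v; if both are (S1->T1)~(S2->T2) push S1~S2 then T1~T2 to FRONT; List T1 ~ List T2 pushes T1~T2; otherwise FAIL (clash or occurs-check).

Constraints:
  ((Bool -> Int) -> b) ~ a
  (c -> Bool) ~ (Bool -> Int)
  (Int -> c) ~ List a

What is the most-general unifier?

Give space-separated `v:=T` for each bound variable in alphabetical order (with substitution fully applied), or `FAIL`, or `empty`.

Answer: FAIL

Derivation:
step 1: unify ((Bool -> Int) -> b) ~ a  [subst: {-} | 2 pending]
  bind a := ((Bool -> Int) -> b)
step 2: unify (c -> Bool) ~ (Bool -> Int)  [subst: {a:=((Bool -> Int) -> b)} | 1 pending]
  -> decompose arrow: push c~Bool, Bool~Int
step 3: unify c ~ Bool  [subst: {a:=((Bool -> Int) -> b)} | 2 pending]
  bind c := Bool
step 4: unify Bool ~ Int  [subst: {a:=((Bool -> Int) -> b), c:=Bool} | 1 pending]
  clash: Bool vs Int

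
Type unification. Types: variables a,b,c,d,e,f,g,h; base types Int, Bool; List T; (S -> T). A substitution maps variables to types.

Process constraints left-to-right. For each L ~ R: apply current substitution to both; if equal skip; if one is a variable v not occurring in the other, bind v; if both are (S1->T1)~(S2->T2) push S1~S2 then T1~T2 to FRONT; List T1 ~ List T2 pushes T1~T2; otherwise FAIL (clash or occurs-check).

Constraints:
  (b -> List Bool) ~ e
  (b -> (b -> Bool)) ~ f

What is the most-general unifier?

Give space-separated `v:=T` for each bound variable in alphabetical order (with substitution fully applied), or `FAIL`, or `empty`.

step 1: unify (b -> List Bool) ~ e  [subst: {-} | 1 pending]
  bind e := (b -> List Bool)
step 2: unify (b -> (b -> Bool)) ~ f  [subst: {e:=(b -> List Bool)} | 0 pending]
  bind f := (b -> (b -> Bool))

Answer: e:=(b -> List Bool) f:=(b -> (b -> Bool))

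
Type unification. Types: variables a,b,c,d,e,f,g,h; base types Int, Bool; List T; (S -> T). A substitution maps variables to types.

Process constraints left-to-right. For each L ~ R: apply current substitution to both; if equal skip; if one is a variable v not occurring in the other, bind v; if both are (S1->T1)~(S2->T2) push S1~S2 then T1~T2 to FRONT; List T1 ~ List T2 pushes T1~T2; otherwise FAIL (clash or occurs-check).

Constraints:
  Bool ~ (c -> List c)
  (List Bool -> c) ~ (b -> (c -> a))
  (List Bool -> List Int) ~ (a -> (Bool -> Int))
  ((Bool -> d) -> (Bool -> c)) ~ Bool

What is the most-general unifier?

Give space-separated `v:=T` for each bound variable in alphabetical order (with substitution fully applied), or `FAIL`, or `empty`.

step 1: unify Bool ~ (c -> List c)  [subst: {-} | 3 pending]
  clash: Bool vs (c -> List c)

Answer: FAIL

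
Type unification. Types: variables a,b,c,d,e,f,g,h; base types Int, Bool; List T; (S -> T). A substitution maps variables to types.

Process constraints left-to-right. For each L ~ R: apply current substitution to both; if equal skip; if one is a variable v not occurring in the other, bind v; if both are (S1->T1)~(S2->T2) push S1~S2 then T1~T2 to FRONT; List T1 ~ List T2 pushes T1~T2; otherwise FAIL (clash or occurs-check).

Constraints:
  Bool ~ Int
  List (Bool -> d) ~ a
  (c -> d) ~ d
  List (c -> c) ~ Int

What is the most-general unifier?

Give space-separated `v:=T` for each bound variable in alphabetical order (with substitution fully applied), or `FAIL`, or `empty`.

step 1: unify Bool ~ Int  [subst: {-} | 3 pending]
  clash: Bool vs Int

Answer: FAIL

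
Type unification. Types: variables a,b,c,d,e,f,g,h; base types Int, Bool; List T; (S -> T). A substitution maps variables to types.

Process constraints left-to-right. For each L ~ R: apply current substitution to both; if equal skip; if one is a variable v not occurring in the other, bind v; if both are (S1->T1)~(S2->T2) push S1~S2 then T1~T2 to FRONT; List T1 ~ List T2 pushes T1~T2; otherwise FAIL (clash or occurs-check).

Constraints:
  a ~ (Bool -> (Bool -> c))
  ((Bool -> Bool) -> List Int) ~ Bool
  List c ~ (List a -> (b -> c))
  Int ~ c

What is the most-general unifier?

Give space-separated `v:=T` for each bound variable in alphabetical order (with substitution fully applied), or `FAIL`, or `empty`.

step 1: unify a ~ (Bool -> (Bool -> c))  [subst: {-} | 3 pending]
  bind a := (Bool -> (Bool -> c))
step 2: unify ((Bool -> Bool) -> List Int) ~ Bool  [subst: {a:=(Bool -> (Bool -> c))} | 2 pending]
  clash: ((Bool -> Bool) -> List Int) vs Bool

Answer: FAIL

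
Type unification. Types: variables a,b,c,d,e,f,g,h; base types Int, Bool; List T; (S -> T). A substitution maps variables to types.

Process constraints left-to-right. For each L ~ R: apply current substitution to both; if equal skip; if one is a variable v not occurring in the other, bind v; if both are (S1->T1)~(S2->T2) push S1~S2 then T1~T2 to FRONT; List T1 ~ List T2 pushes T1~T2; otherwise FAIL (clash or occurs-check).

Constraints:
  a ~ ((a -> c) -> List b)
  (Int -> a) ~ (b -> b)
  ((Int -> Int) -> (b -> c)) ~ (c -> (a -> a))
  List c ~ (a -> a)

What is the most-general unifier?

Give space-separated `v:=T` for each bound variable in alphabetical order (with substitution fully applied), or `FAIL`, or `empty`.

step 1: unify a ~ ((a -> c) -> List b)  [subst: {-} | 3 pending]
  occurs-check fail: a in ((a -> c) -> List b)

Answer: FAIL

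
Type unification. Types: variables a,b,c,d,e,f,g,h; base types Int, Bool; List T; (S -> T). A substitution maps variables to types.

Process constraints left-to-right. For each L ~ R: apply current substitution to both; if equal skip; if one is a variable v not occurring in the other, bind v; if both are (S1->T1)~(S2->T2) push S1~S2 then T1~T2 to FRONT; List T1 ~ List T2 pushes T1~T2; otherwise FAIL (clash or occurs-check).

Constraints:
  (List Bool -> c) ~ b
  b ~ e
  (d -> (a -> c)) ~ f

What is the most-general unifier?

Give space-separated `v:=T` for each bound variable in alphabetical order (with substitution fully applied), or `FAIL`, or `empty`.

step 1: unify (List Bool -> c) ~ b  [subst: {-} | 2 pending]
  bind b := (List Bool -> c)
step 2: unify (List Bool -> c) ~ e  [subst: {b:=(List Bool -> c)} | 1 pending]
  bind e := (List Bool -> c)
step 3: unify (d -> (a -> c)) ~ f  [subst: {b:=(List Bool -> c), e:=(List Bool -> c)} | 0 pending]
  bind f := (d -> (a -> c))

Answer: b:=(List Bool -> c) e:=(List Bool -> c) f:=(d -> (a -> c))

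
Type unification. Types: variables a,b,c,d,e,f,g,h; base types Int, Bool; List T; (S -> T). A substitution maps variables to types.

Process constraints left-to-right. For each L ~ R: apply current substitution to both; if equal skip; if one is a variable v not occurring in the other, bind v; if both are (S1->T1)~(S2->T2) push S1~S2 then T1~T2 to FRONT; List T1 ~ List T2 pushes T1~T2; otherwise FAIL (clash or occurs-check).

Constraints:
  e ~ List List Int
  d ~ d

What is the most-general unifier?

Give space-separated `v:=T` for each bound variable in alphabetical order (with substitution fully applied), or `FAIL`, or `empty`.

Answer: e:=List List Int

Derivation:
step 1: unify e ~ List List Int  [subst: {-} | 1 pending]
  bind e := List List Int
step 2: unify d ~ d  [subst: {e:=List List Int} | 0 pending]
  -> identical, skip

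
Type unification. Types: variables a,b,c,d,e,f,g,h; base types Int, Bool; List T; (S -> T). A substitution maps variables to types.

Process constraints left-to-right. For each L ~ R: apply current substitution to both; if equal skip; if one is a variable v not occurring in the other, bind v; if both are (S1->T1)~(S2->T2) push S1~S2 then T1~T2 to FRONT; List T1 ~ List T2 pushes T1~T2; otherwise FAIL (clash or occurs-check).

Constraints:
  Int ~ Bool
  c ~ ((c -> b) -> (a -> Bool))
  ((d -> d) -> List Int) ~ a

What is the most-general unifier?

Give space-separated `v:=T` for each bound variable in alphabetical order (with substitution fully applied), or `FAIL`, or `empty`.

Answer: FAIL

Derivation:
step 1: unify Int ~ Bool  [subst: {-} | 2 pending]
  clash: Int vs Bool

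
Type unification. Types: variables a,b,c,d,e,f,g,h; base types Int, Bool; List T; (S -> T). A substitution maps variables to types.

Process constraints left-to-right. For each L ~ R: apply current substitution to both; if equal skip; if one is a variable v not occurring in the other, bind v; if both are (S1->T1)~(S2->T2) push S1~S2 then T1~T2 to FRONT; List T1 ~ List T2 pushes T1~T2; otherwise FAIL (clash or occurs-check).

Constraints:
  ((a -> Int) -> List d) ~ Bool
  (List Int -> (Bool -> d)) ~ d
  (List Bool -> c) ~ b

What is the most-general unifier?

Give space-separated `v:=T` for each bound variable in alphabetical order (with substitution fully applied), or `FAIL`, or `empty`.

step 1: unify ((a -> Int) -> List d) ~ Bool  [subst: {-} | 2 pending]
  clash: ((a -> Int) -> List d) vs Bool

Answer: FAIL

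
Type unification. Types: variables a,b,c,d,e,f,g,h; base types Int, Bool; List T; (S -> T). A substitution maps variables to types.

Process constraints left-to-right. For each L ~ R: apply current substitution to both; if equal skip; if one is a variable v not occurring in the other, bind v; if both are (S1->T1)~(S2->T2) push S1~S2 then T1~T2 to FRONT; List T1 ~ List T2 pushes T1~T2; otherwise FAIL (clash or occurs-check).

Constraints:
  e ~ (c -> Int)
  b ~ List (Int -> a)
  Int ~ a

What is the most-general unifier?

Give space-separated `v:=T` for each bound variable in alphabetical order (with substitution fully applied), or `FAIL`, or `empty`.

step 1: unify e ~ (c -> Int)  [subst: {-} | 2 pending]
  bind e := (c -> Int)
step 2: unify b ~ List (Int -> a)  [subst: {e:=(c -> Int)} | 1 pending]
  bind b := List (Int -> a)
step 3: unify Int ~ a  [subst: {e:=(c -> Int), b:=List (Int -> a)} | 0 pending]
  bind a := Int

Answer: a:=Int b:=List (Int -> Int) e:=(c -> Int)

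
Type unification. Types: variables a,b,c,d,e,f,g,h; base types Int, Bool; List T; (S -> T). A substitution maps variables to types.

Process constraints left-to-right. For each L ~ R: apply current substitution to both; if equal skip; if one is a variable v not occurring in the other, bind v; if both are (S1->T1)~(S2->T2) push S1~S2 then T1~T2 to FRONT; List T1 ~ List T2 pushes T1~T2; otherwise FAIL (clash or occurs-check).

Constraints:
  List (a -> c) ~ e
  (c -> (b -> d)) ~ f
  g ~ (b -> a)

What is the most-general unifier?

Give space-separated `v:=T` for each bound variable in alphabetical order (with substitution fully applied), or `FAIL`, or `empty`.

Answer: e:=List (a -> c) f:=(c -> (b -> d)) g:=(b -> a)

Derivation:
step 1: unify List (a -> c) ~ e  [subst: {-} | 2 pending]
  bind e := List (a -> c)
step 2: unify (c -> (b -> d)) ~ f  [subst: {e:=List (a -> c)} | 1 pending]
  bind f := (c -> (b -> d))
step 3: unify g ~ (b -> a)  [subst: {e:=List (a -> c), f:=(c -> (b -> d))} | 0 pending]
  bind g := (b -> a)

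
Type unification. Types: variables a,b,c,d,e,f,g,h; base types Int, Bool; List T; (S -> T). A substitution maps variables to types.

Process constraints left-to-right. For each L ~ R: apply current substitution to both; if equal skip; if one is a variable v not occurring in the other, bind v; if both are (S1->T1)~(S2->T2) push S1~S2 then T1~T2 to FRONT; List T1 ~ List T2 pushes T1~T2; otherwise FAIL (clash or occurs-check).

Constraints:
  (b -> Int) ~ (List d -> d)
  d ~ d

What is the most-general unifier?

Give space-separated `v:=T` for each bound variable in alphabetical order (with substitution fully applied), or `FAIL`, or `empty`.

Answer: b:=List Int d:=Int

Derivation:
step 1: unify (b -> Int) ~ (List d -> d)  [subst: {-} | 1 pending]
  -> decompose arrow: push b~List d, Int~d
step 2: unify b ~ List d  [subst: {-} | 2 pending]
  bind b := List d
step 3: unify Int ~ d  [subst: {b:=List d} | 1 pending]
  bind d := Int
step 4: unify Int ~ Int  [subst: {b:=List d, d:=Int} | 0 pending]
  -> identical, skip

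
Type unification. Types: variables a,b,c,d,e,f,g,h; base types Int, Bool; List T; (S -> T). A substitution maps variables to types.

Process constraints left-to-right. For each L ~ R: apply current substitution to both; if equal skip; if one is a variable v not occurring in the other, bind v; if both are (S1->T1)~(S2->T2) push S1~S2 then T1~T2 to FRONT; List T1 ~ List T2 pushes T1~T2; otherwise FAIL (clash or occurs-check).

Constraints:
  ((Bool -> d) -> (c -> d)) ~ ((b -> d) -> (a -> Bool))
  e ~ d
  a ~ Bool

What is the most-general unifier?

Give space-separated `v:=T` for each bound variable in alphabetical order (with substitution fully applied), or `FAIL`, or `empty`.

step 1: unify ((Bool -> d) -> (c -> d)) ~ ((b -> d) -> (a -> Bool))  [subst: {-} | 2 pending]
  -> decompose arrow: push (Bool -> d)~(b -> d), (c -> d)~(a -> Bool)
step 2: unify (Bool -> d) ~ (b -> d)  [subst: {-} | 3 pending]
  -> decompose arrow: push Bool~b, d~d
step 3: unify Bool ~ b  [subst: {-} | 4 pending]
  bind b := Bool
step 4: unify d ~ d  [subst: {b:=Bool} | 3 pending]
  -> identical, skip
step 5: unify (c -> d) ~ (a -> Bool)  [subst: {b:=Bool} | 2 pending]
  -> decompose arrow: push c~a, d~Bool
step 6: unify c ~ a  [subst: {b:=Bool} | 3 pending]
  bind c := a
step 7: unify d ~ Bool  [subst: {b:=Bool, c:=a} | 2 pending]
  bind d := Bool
step 8: unify e ~ Bool  [subst: {b:=Bool, c:=a, d:=Bool} | 1 pending]
  bind e := Bool
step 9: unify a ~ Bool  [subst: {b:=Bool, c:=a, d:=Bool, e:=Bool} | 0 pending]
  bind a := Bool

Answer: a:=Bool b:=Bool c:=Bool d:=Bool e:=Bool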